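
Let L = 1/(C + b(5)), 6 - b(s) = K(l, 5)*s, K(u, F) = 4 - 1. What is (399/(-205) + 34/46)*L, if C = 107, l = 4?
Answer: -2846/231035 ≈ -0.012318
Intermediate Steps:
K(u, F) = 3
b(s) = 6 - 3*s
L = 1/98 (L = 1/(107 + (6 - 3*5)) = 1/(107 + (6 - 15)) = 1/(107 - 9) = 1/98 ≈ 0.010204)
(399/(-205) + 34/46)*L = (399/(-205) + 34/46)*(1/98) = (399*(-1/205) + 34*(1/46))*(1/98) = (-399/205 + 17/23)*(1/98) = -5692/4715*1/98 = -2846/231035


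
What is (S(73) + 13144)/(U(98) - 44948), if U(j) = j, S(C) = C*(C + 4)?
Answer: -1251/2990 ≈ -0.41839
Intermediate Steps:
S(C) = C*(4 + C)
(S(73) + 13144)/(U(98) - 44948) = (73*(4 + 73) + 13144)/(98 - 44948) = (73*77 + 13144)/(-44850) = (5621 + 13144)*(-1/44850) = 18765*(-1/44850) = -1251/2990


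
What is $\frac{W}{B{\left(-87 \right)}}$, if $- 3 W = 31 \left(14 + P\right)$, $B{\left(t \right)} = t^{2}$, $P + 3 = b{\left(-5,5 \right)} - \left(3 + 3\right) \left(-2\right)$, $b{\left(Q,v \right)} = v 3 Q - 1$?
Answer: $\frac{1643}{22707} \approx 0.072357$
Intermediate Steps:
$b{\left(Q,v \right)} = -1 + 3 Q v$ ($b{\left(Q,v \right)} = 3 v Q - 1 = 3 Q v - 1 = -1 + 3 Q v$)
$P = -67$ ($P = -3 - \left(1 + 75 + \left(3 + 3\right) \left(-2\right)\right) = -3 - \left(76 + 6 \left(-2\right)\right) = -3 - 64 = -67$)
$W = \frac{1643}{3}$ ($W = - \frac{31 \left(14 - 67\right)}{3} = - \frac{31 \left(-53\right)}{3} = \left(- \frac{1}{3}\right) \left(-1643\right) = \frac{1643}{3} \approx 547.67$)
$\frac{W}{B{\left(-87 \right)}} = \frac{1643}{3 \left(-87\right)^{2}} = \frac{1643}{3 \cdot 7569} = \frac{1643}{3} \cdot \frac{1}{7569} = \frac{1643}{22707}$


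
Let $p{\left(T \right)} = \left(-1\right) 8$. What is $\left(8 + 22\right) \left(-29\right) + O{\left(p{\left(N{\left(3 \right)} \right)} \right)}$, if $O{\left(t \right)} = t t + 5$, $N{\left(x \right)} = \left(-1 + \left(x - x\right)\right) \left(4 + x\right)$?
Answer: $-801$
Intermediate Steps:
$N{\left(x \right)} = -4 - x$ ($N{\left(x \right)} = \left(-1 + 0\right) \left(4 + x\right) = - (4 + x) = -4 - x$)
$p{\left(T \right)} = -8$
$O{\left(t \right)} = 5 + t^{2}$ ($O{\left(t \right)} = t^{2} + 5 = 5 + t^{2}$)
$\left(8 + 22\right) \left(-29\right) + O{\left(p{\left(N{\left(3 \right)} \right)} \right)} = \left(8 + 22\right) \left(-29\right) + \left(5 + \left(-8\right)^{2}\right) = 30 \left(-29\right) + \left(5 + 64\right) = -870 + 69 = -801$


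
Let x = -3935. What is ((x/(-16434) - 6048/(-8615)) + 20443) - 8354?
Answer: 1711680735847/141578910 ≈ 12090.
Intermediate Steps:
((x/(-16434) - 6048/(-8615)) + 20443) - 8354 = ((-3935/(-16434) - 6048/(-8615)) + 20443) - 8354 = ((-3935*(-1/16434) - 6048*(-1/8615)) + 20443) - 8354 = ((3935/16434 + 6048/8615) + 20443) - 8354 = (133292857/141578910 + 20443) - 8354 = 2894430949987/141578910 - 8354 = 1711680735847/141578910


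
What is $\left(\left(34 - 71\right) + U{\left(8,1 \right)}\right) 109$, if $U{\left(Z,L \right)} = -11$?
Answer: $-5232$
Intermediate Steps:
$\left(\left(34 - 71\right) + U{\left(8,1 \right)}\right) 109 = \left(\left(34 - 71\right) - 11\right) 109 = \left(-37 - 11\right) 109 = \left(-48\right) 109 = -5232$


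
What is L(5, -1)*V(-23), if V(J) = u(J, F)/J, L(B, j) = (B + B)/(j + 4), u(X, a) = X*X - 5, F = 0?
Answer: -5240/69 ≈ -75.942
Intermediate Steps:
u(X, a) = -5 + X² (u(X, a) = X² - 5 = -5 + X²)
L(B, j) = 2*B/(4 + j) (L(B, j) = (2*B)/(4 + j) = 2*B/(4 + j))
V(J) = (-5 + J²)/J
L(5, -1)*V(-23) = (2*5/(4 - 1))*(-23 - 5/(-23)) = (2*5/3)*(-23 - 5*(-1/23)) = (2*5*(⅓))*(-23 + 5/23) = (10/3)*(-524/23) = -5240/69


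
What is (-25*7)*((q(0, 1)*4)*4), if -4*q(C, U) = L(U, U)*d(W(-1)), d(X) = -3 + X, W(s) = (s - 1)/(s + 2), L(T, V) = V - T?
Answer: 0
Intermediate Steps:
W(s) = (-1 + s)/(2 + s)
q(C, U) = 0 (q(C, U) = -(U - U)*(-3 + (-1 - 1)/(2 - 1))/4 = -0*(-3 - 2/1) = -0*(-3 + 1*(-2)) = -0*(-3 - 2) = -0*(-5) = -¼*0 = 0)
(-25*7)*((q(0, 1)*4)*4) = (-25*7)*((0*4)*4) = -0*4 = -175*0 = 0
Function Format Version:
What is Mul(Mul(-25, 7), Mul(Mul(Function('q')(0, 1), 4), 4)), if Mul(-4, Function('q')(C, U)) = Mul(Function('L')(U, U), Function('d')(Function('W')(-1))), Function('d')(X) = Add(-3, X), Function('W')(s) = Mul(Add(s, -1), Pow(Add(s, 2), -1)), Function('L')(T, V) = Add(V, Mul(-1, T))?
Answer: 0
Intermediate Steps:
Function('W')(s) = Mul(Pow(Add(2, s), -1), Add(-1, s)) (Function('W')(s) = Mul(Add(-1, s), Pow(Add(2, s), -1)) = Mul(Pow(Add(2, s), -1), Add(-1, s)))
Function('q')(C, U) = 0 (Function('q')(C, U) = Mul(Rational(-1, 4), Mul(Add(U, Mul(-1, U)), Add(-3, Mul(Pow(Add(2, -1), -1), Add(-1, -1))))) = Mul(Rational(-1, 4), Mul(0, Add(-3, Mul(Pow(1, -1), -2)))) = Mul(Rational(-1, 4), Mul(0, Add(-3, Mul(1, -2)))) = Mul(Rational(-1, 4), Mul(0, Add(-3, -2))) = Mul(Rational(-1, 4), Mul(0, -5)) = Mul(Rational(-1, 4), 0) = 0)
Mul(Mul(-25, 7), Mul(Mul(Function('q')(0, 1), 4), 4)) = Mul(Mul(-25, 7), Mul(Mul(0, 4), 4)) = Mul(-175, Mul(0, 4)) = Mul(-175, 0) = 0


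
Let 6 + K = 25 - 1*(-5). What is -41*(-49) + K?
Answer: 2033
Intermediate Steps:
K = 24 (K = -6 + (25 - 1*(-5)) = -6 + (25 + 5) = -6 + 30 = 24)
-41*(-49) + K = -41*(-49) + 24 = 2009 + 24 = 2033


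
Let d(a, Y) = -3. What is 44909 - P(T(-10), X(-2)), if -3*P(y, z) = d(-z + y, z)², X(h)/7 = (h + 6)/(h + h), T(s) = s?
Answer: 44912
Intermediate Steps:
X(h) = 7*(6 + h)/(2*h) (X(h) = 7*((h + 6)/(h + h)) = 7*((6 + h)/((2*h))) = 7*((6 + h)*(1/(2*h))) = 7*((6 + h)/(2*h)) = 7*(6 + h)/(2*h))
P(y, z) = -3 (P(y, z) = -⅓*(-3)² = -⅓*9 = -3)
44909 - P(T(-10), X(-2)) = 44909 - 1*(-3) = 44909 + 3 = 44912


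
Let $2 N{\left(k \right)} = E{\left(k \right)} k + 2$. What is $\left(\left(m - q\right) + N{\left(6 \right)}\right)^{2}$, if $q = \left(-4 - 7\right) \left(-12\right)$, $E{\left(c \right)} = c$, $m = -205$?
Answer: $101124$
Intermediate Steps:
$N{\left(k \right)} = 1 + \frac{k^{2}}{2}$ ($N{\left(k \right)} = \frac{k k + 2}{2} = \frac{k^{2} + 2}{2} = \frac{2 + k^{2}}{2} = 1 + \frac{k^{2}}{2}$)
$q = 132$ ($q = \left(-11\right) \left(-12\right) = 132$)
$\left(\left(m - q\right) + N{\left(6 \right)}\right)^{2} = \left(\left(-205 - 132\right) + \left(1 + \frac{6^{2}}{2}\right)\right)^{2} = \left(\left(-205 - 132\right) + \left(1 + \frac{1}{2} \cdot 36\right)\right)^{2} = \left(-337 + \left(1 + 18\right)\right)^{2} = \left(-337 + 19\right)^{2} = \left(-318\right)^{2} = 101124$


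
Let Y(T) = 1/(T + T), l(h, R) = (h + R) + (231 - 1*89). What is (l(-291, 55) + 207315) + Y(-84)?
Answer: 34813127/168 ≈ 2.0722e+5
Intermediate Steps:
l(h, R) = 142 + R + h (l(h, R) = (R + h) + (231 - 89) = (R + h) + 142 = 142 + R + h)
Y(T) = 1/(2*T)
(l(-291, 55) + 207315) + Y(-84) = ((142 + 55 - 291) + 207315) + (1/2)/(-84) = (-94 + 207315) + (1/2)*(-1/84) = 207221 - 1/168 = 34813127/168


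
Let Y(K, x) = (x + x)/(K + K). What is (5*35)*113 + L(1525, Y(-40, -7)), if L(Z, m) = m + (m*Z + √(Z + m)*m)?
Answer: 400841/20 + 7*√610070/800 ≈ 20049.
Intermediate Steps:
Y(K, x) = x/K (Y(K, x) = (2*x)/((2*K)) = (2*x)*(1/(2*K)) = x/K)
L(Z, m) = m + Z*m + m*√(Z + m) (L(Z, m) = m + (Z*m + m*√(Z + m)) = m + Z*m + m*√(Z + m))
(5*35)*113 + L(1525, Y(-40, -7)) = (5*35)*113 + (-7/(-40))*(1 + 1525 + √(1525 - 7/(-40))) = 175*113 + (-7*(-1/40))*(1 + 1525 + √(1525 - 7*(-1/40))) = 19775 + 7*(1 + 1525 + √(1525 + 7/40))/40 = 19775 + 7*(1 + 1525 + √(61007/40))/40 = 19775 + 7*(1 + 1525 + √610070/20)/40 = 19775 + 7*(1526 + √610070/20)/40 = 19775 + (5341/20 + 7*√610070/800) = 400841/20 + 7*√610070/800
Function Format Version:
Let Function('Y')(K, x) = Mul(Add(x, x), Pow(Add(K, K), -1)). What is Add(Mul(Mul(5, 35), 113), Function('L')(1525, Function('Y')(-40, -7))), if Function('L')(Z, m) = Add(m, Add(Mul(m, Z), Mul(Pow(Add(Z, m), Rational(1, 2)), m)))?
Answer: Add(Rational(400841, 20), Mul(Rational(7, 800), Pow(610070, Rational(1, 2)))) ≈ 20049.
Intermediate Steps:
Function('Y')(K, x) = Mul(x, Pow(K, -1)) (Function('Y')(K, x) = Mul(Mul(2, x), Pow(Mul(2, K), -1)) = Mul(Mul(2, x), Mul(Rational(1, 2), Pow(K, -1))) = Mul(x, Pow(K, -1)))
Function('L')(Z, m) = Add(m, Mul(Z, m), Mul(m, Pow(Add(Z, m), Rational(1, 2)))) (Function('L')(Z, m) = Add(m, Add(Mul(Z, m), Mul(m, Pow(Add(Z, m), Rational(1, 2))))) = Add(m, Mul(Z, m), Mul(m, Pow(Add(Z, m), Rational(1, 2)))))
Add(Mul(Mul(5, 35), 113), Function('L')(1525, Function('Y')(-40, -7))) = Add(Mul(Mul(5, 35), 113), Mul(Mul(-7, Pow(-40, -1)), Add(1, 1525, Pow(Add(1525, Mul(-7, Pow(-40, -1))), Rational(1, 2))))) = Add(Mul(175, 113), Mul(Mul(-7, Rational(-1, 40)), Add(1, 1525, Pow(Add(1525, Mul(-7, Rational(-1, 40))), Rational(1, 2))))) = Add(19775, Mul(Rational(7, 40), Add(1, 1525, Pow(Add(1525, Rational(7, 40)), Rational(1, 2))))) = Add(19775, Mul(Rational(7, 40), Add(1, 1525, Pow(Rational(61007, 40), Rational(1, 2))))) = Add(19775, Mul(Rational(7, 40), Add(1, 1525, Mul(Rational(1, 20), Pow(610070, Rational(1, 2)))))) = Add(19775, Mul(Rational(7, 40), Add(1526, Mul(Rational(1, 20), Pow(610070, Rational(1, 2)))))) = Add(19775, Add(Rational(5341, 20), Mul(Rational(7, 800), Pow(610070, Rational(1, 2))))) = Add(Rational(400841, 20), Mul(Rational(7, 800), Pow(610070, Rational(1, 2))))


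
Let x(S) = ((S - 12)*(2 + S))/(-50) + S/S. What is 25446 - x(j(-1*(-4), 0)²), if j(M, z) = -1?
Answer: 1272217/50 ≈ 25444.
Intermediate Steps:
x(S) = 1 - (-12 + S)*(2 + S)/50 (x(S) = ((-12 + S)*(2 + S))*(-1/50) + 1 = -(-12 + S)*(2 + S)/50 + 1 = 1 - (-12 + S)*(2 + S)/50)
25446 - x(j(-1*(-4), 0)²) = 25446 - (37/25 - ((-1)²)²/50 + (⅕)*(-1)²) = 25446 - (37/25 - 1/50*1² + (⅕)*1) = 25446 - (37/25 - 1/50*1 + ⅕) = 25446 - (37/25 - 1/50 + ⅕) = 25446 - 1*83/50 = 25446 - 83/50 = 1272217/50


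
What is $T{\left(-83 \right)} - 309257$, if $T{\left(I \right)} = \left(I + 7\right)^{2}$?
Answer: $-303481$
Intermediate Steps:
$T{\left(I \right)} = \left(7 + I\right)^{2}$
$T{\left(-83 \right)} - 309257 = \left(7 - 83\right)^{2} - 309257 = \left(-76\right)^{2} - 309257 = 5776 - 309257 = -303481$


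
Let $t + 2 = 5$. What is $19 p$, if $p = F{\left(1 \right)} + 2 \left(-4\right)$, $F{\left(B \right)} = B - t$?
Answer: $-190$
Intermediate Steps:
$t = 3$ ($t = -2 + 5 = 3$)
$F{\left(B \right)} = -3 + B$ ($F{\left(B \right)} = B - 3 = -3 + B$)
$p = -10$ ($p = \left(-3 + 1\right) + 2 \left(-4\right) = -2 - 8 = -10$)
$19 p = 19 \left(-10\right) = -190$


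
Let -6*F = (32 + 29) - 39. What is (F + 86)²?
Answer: 61009/9 ≈ 6778.8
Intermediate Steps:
F = -11/3 (F = -((32 + 29) - 39)/6 = -(61 - 39)/6 = -⅙*22 = -11/3 ≈ -3.6667)
(F + 86)² = (-11/3 + 86)² = (247/3)² = 61009/9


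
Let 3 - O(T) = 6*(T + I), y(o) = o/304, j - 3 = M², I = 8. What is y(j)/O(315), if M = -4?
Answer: -1/30960 ≈ -3.2300e-5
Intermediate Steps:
j = 19 (j = 3 + (-4)² = 3 + 16 = 19)
y(o) = o/304 (y(o) = o*(1/304) = o/304)
O(T) = -45 - 6*T (O(T) = 3 - 6*(T + 8) = 3 - 6*(8 + T) = 3 - (48 + 6*T) = 3 + (-48 - 6*T) = -45 - 6*T)
y(j)/O(315) = ((1/304)*19)/(-45 - 6*315) = 1/(16*(-45 - 1890)) = (1/16)/(-1935) = (1/16)*(-1/1935) = -1/30960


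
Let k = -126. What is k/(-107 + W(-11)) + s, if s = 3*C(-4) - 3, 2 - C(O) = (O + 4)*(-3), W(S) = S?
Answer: 240/59 ≈ 4.0678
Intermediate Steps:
C(O) = 14 + 3*O (C(O) = 2 - (O + 4)*(-3) = 2 - (4 + O)*(-3) = 2 - (-12 - 3*O) = 2 + (12 + 3*O) = 14 + 3*O)
s = 3 (s = 3*(14 + 3*(-4)) - 3 = 3*(14 - 12) - 3 = 3*2 - 3 = 6 - 3 = 3)
k/(-107 + W(-11)) + s = -126/(-107 - 11) + 3 = -126/(-118) + 3 = -1/118*(-126) + 3 = 63/59 + 3 = 240/59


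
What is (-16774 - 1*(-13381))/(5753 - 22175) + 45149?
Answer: 247146757/5474 ≈ 45149.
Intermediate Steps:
(-16774 - 1*(-13381))/(5753 - 22175) + 45149 = (-16774 + 13381)/(-16422) + 45149 = -3393*(-1/16422) + 45149 = 1131/5474 + 45149 = 247146757/5474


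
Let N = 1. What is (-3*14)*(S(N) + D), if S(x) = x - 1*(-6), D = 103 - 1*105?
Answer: -210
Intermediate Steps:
D = -2 (D = 103 - 105 = -2)
S(x) = 6 + x (S(x) = x + 6 = 6 + x)
(-3*14)*(S(N) + D) = (-3*14)*((6 + 1) - 2) = -42*(7 - 2) = -42*5 = -210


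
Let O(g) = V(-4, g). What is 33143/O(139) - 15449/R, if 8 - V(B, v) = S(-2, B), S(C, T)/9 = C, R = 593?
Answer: 19252125/15418 ≈ 1248.7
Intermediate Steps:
S(C, T) = 9*C
V(B, v) = 26 (V(B, v) = 8 - 9*(-2) = 8 - 1*(-18) = 8 + 18 = 26)
O(g) = 26
33143/O(139) - 15449/R = 33143/26 - 15449/593 = 19252125/15418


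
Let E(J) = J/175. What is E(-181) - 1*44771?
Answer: -7835106/175 ≈ -44772.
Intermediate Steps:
E(J) = J/175 (E(J) = J*(1/175) = J/175)
E(-181) - 1*44771 = (1/175)*(-181) - 1*44771 = -181/175 - 44771 = -7835106/175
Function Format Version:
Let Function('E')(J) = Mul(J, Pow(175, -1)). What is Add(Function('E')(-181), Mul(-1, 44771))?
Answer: Rational(-7835106, 175) ≈ -44772.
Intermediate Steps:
Function('E')(J) = Mul(Rational(1, 175), J) (Function('E')(J) = Mul(J, Rational(1, 175)) = Mul(Rational(1, 175), J))
Add(Function('E')(-181), Mul(-1, 44771)) = Add(Mul(Rational(1, 175), -181), Mul(-1, 44771)) = Add(Rational(-181, 175), -44771) = Rational(-7835106, 175)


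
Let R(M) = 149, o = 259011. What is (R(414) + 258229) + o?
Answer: 517389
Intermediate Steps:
(R(414) + 258229) + o = (149 + 258229) + 259011 = 258378 + 259011 = 517389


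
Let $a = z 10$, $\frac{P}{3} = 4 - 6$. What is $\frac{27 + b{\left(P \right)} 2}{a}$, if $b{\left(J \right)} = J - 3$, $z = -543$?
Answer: $- \frac{3}{1810} \approx -0.0016575$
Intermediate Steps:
$P = -6$ ($P = 3 \left(4 - 6\right) = 3 \left(-2\right) = -6$)
$b{\left(J \right)} = -3 + J$ ($b{\left(J \right)} = J - 3 = -3 + J$)
$a = -5430$ ($a = \left(-543\right) 10 = -5430$)
$\frac{27 + b{\left(P \right)} 2}{a} = \frac{27 + \left(-3 - 6\right) 2}{-5430} = \left(27 - 18\right) \left(- \frac{1}{5430}\right) = 9 \left(- \frac{1}{5430}\right) = - \frac{3}{1810}$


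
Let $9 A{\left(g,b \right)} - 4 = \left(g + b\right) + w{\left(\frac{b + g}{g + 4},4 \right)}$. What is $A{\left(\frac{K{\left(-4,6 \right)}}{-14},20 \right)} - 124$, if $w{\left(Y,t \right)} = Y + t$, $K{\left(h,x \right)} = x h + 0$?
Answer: $- \frac{12629}{105} \approx -120.28$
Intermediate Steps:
$K{\left(h,x \right)} = h x$ ($K{\left(h,x \right)} = h x + 0 = h x$)
$A{\left(g,b \right)} = \frac{8}{9} + \frac{b}{9} + \frac{g}{9} + \frac{b + g}{9 \left(4 + g\right)}$ ($A{\left(g,b \right)} = \frac{4}{9} + \frac{\left(g + b\right) + \left(\frac{b + g}{g + 4} + 4\right)}{9} = \frac{4}{9} + \frac{\left(b + g\right) + \left(\frac{b + g}{4 + g} + 4\right)}{9} = \frac{4}{9} + \frac{\left(b + g\right) + \left(4 + \frac{b + g}{4 + g}\right)}{9} = \frac{4}{9} + \frac{4 + b + g + \frac{b + g}{4 + g}}{9} = \frac{4}{9} + \left(\frac{4}{9} + \frac{b}{9} + \frac{g}{9} + \frac{b + g}{9 \left(4 + g\right)}\right) = \frac{8}{9} + \frac{b}{9} + \frac{g}{9} + \frac{b + g}{9 \left(4 + g\right)}$)
$A{\left(\frac{K{\left(-4,6 \right)}}{-14},20 \right)} - 124 = \frac{16 + 20 + 5 \frac{\left(-4\right) 6}{-14} + \left(4 + \frac{\left(-4\right) 6}{-14}\right) \left(4 + 20 + \frac{\left(-4\right) 6}{-14}\right)}{9 \left(4 + \frac{\left(-4\right) 6}{-14}\right)} - 124 = \frac{16 + 20 + 5 \left(\left(-24\right) \left(- \frac{1}{14}\right)\right) + \left(4 - - \frac{12}{7}\right) \left(4 + 20 - - \frac{12}{7}\right)}{9 \left(4 - - \frac{12}{7}\right)} - 124 = \frac{16 + 20 + 5 \cdot \frac{12}{7} + \left(4 + \frac{12}{7}\right) \left(4 + 20 + \frac{12}{7}\right)}{9 \left(4 + \frac{12}{7}\right)} - 124 = \frac{16 + 20 + \frac{60}{7} + \frac{40}{7} \cdot \frac{180}{7}}{9 \cdot \frac{40}{7}} - 124 = \frac{1}{9} \cdot \frac{7}{40} \left(16 + 20 + \frac{60}{7} + \frac{7200}{49}\right) - 124 = \frac{1}{9} \cdot \frac{7}{40} \cdot \frac{9384}{49} - 124 = \frac{391}{105} - 124 = - \frac{12629}{105}$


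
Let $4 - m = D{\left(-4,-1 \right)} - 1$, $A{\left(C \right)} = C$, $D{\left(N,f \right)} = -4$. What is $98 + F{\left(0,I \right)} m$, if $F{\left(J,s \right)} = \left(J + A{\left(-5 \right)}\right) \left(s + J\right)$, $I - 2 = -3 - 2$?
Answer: $233$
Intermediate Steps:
$I = -3$ ($I = 2 - 5 = -3$)
$F{\left(J,s \right)} = \left(-5 + J\right) \left(J + s\right)$ ($F{\left(J,s \right)} = \left(J - 5\right) \left(s + J\right) = \left(-5 + J\right) \left(J + s\right)$)
$m = 9$ ($m = 4 - \left(-4 - 1\right) = 4 - -5 = 4 + 5 = 9$)
$98 + F{\left(0,I \right)} m = 98 + \left(0^{2} - 0 - -15 + 0 \left(-3\right)\right) 9 = 98 + \left(0 + 0 + 15 + 0\right) 9 = 98 + 15 \cdot 9 = 98 + 135 = 233$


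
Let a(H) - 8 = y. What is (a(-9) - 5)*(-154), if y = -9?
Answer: 924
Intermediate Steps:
a(H) = -1 (a(H) = 8 - 9 = -1)
(a(-9) - 5)*(-154) = (-1 - 5)*(-154) = -6*(-154) = 924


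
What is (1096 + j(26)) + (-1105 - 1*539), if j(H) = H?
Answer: -522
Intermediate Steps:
(1096 + j(26)) + (-1105 - 1*539) = (1096 + 26) + (-1105 - 1*539) = 1122 + (-1105 - 539) = 1122 - 1644 = -522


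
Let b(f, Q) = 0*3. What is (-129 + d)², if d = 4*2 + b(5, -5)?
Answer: 14641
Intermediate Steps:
b(f, Q) = 0
d = 8 (d = 4*2 + 0 = 8 + 0 = 8)
(-129 + d)² = (-129 + 8)² = (-121)² = 14641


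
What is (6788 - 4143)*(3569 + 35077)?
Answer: 102218670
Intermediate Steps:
(6788 - 4143)*(3569 + 35077) = 2645*38646 = 102218670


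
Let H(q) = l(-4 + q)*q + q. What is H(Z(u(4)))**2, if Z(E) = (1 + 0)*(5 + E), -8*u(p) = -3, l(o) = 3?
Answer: 1849/4 ≈ 462.25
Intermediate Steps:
u(p) = 3/8 (u(p) = -1/8*(-3) = 3/8)
Z(E) = 5 + E (Z(E) = 1*(5 + E) = 5 + E)
H(q) = 4*q (H(q) = 3*q + q = 4*q)
H(Z(u(4)))**2 = (4*(5 + 3/8))**2 = (4*(43/8))**2 = (43/2)**2 = 1849/4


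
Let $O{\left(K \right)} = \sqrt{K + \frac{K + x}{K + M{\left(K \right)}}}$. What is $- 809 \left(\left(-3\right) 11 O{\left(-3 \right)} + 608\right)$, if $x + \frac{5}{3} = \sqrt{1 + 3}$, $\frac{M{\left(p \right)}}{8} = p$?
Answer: $-491872 + \frac{8899 i \sqrt{235}}{3} \approx -4.9187 \cdot 10^{5} + 45473.0 i$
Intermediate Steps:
$M{\left(p \right)} = 8 p$
$x = \frac{1}{3}$ ($x = - \frac{5}{3} + \sqrt{1 + 3} = - \frac{5}{3} + \sqrt{4} = - \frac{5}{3} + 2 = \frac{1}{3} \approx 0.33333$)
$O{\left(K \right)} = \sqrt{K + \frac{\frac{1}{3} + K}{9 K}}$ ($O{\left(K \right)} = \sqrt{K + \frac{K + \frac{1}{3}}{K + 8 K}} = \sqrt{K + \frac{\frac{1}{3} + K}{9 K}}$)
$- 809 \left(\left(-3\right) 11 O{\left(-3 \right)} + 608\right) = - 809 \left(\left(-3\right) 11 \frac{\sqrt{9 + \frac{3}{-3} + 81 \left(-3\right)}}{9} + 608\right) = - 809 \left(- 33 \frac{\sqrt{9 + 3 \left(- \frac{1}{3}\right) - 243}}{9} + 608\right) = - 809 \left(- 33 \frac{\sqrt{9 - 1 - 243}}{9} + 608\right) = - 809 \left(- 33 \frac{\sqrt{-235}}{9} + 608\right) = - 809 \left(- 33 \frac{i \sqrt{235}}{9} + 608\right) = - 809 \left(- \frac{11 i \sqrt{235}}{3} + 608\right) = - 809 \left(608 - \frac{11 i \sqrt{235}}{3}\right) = -491872 + \frac{8899 i \sqrt{235}}{3}$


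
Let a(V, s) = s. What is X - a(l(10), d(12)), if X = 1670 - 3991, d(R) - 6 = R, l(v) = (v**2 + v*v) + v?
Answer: -2339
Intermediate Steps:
l(v) = v + 2*v**2 (l(v) = (v**2 + v**2) + v = 2*v**2 + v = v + 2*v**2)
d(R) = 6 + R
X = -2321
X - a(l(10), d(12)) = -2321 - (6 + 12) = -2321 - 1*18 = -2321 - 18 = -2339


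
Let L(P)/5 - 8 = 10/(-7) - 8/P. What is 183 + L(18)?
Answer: 13459/63 ≈ 213.64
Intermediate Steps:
L(P) = 230/7 - 40/P (L(P) = 40 + 5*(10/(-7) - 8/P) = 40 + 5*(10*(-⅐) - 8/P) = 40 + 5*(-10/7 - 8/P) = 40 + (-50/7 - 40/P) = 230/7 - 40/P)
183 + L(18) = 183 + (230/7 - 40/18) = 183 + (230/7 - 40*1/18) = 183 + (230/7 - 20/9) = 183 + 1930/63 = 13459/63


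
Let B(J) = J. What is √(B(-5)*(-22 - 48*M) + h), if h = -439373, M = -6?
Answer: 3*I*√48967 ≈ 663.85*I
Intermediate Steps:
√(B(-5)*(-22 - 48*M) + h) = √(-5*(-22 - 48*(-6)) - 439373) = √(-5*(-22 - 8*(-36)) - 439373) = √(-5*(-22 + 288) - 439373) = √(-5*266 - 439373) = √(-1330 - 439373) = √(-440703) = 3*I*√48967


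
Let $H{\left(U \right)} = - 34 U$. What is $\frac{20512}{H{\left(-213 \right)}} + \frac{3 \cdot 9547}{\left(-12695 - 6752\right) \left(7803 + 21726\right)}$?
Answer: $\frac{12830956513}{4530198097} \approx 2.8323$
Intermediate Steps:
$\frac{20512}{H{\left(-213 \right)}} + \frac{3 \cdot 9547}{\left(-12695 - 6752\right) \left(7803 + 21726\right)} = \frac{20512}{\left(-34\right) \left(-213\right)} + \frac{3 \cdot 9547}{\left(-12695 - 6752\right) \left(7803 + 21726\right)} = \frac{20512}{7242} + \frac{28641}{\left(-19447\right) 29529} = 20512 \cdot \frac{1}{7242} + \frac{28641}{-574250463} = \frac{10256}{3621} + 28641 \left(- \frac{1}{574250463}\right) = \frac{10256}{3621} - \frac{9547}{191416821} = \frac{12830956513}{4530198097}$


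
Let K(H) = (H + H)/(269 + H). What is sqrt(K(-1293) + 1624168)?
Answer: sqrt(1663150618)/32 ≈ 1274.4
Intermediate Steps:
K(H) = 2*H/(269 + H) (K(H) = (2*H)/(269 + H) = 2*H/(269 + H))
sqrt(K(-1293) + 1624168) = sqrt(2*(-1293)/(269 - 1293) + 1624168) = sqrt(2*(-1293)/(-1024) + 1624168) = sqrt(2*(-1293)*(-1/1024) + 1624168) = sqrt(1293/512 + 1624168) = sqrt(831575309/512) = sqrt(1663150618)/32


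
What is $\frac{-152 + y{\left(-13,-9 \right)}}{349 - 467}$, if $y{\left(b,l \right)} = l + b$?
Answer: $\frac{87}{59} \approx 1.4746$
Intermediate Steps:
$y{\left(b,l \right)} = b + l$
$\frac{-152 + y{\left(-13,-9 \right)}}{349 - 467} = \frac{-152 - 22}{349 - 467} = \frac{-152 - 22}{-118} = \left(-174\right) \left(- \frac{1}{118}\right) = \frac{87}{59}$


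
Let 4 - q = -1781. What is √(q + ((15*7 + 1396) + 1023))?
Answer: √4309 ≈ 65.643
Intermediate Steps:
q = 1785 (q = 4 - 1*(-1781) = 4 + 1781 = 1785)
√(q + ((15*7 + 1396) + 1023)) = √(1785 + ((15*7 + 1396) + 1023)) = √(1785 + ((105 + 1396) + 1023)) = √(1785 + (1501 + 1023)) = √(1785 + 2524) = √4309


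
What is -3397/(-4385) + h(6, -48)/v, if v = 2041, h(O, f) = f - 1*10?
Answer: 6678947/8949785 ≈ 0.74627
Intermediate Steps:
h(O, f) = -10 + f (h(O, f) = f - 10 = -10 + f)
-3397/(-4385) + h(6, -48)/v = -3397/(-4385) + (-10 - 48)/2041 = -3397*(-1/4385) - 58*1/2041 = 3397/4385 - 58/2041 = 6678947/8949785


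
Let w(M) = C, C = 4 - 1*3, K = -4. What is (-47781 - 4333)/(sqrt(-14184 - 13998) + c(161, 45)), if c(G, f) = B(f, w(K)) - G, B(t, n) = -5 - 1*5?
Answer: 2970498/19141 + 52114*I*sqrt(28182)/57423 ≈ 155.19 + 152.35*I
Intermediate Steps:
C = 1 (C = 4 - 3 = 1)
w(M) = 1
B(t, n) = -10 (B(t, n) = -5 - 5 = -10)
c(G, f) = -10 - G
(-47781 - 4333)/(sqrt(-14184 - 13998) + c(161, 45)) = (-47781 - 4333)/(sqrt(-14184 - 13998) + (-10 - 1*161)) = -52114/(sqrt(-28182) + (-10 - 161)) = -52114/(I*sqrt(28182) - 171) = -52114/(-171 + I*sqrt(28182))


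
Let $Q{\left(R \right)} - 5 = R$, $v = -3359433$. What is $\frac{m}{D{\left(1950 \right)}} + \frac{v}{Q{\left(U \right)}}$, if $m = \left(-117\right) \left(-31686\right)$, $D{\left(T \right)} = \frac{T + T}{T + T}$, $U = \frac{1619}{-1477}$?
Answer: $\frac{5471396717}{1922} \approx 2.8467 \cdot 10^{6}$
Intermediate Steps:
$U = - \frac{1619}{1477}$ ($U = 1619 \left(- \frac{1}{1477}\right) = - \frac{1619}{1477} \approx -1.0961$)
$Q{\left(R \right)} = 5 + R$
$D{\left(T \right)} = 1$ ($D{\left(T \right)} = \frac{2 T}{2 T} = 2 T \frac{1}{2 T} = 1$)
$m = 3707262$
$\frac{m}{D{\left(1950 \right)}} + \frac{v}{Q{\left(U \right)}} = \frac{3707262}{1} - \frac{3359433}{5 - \frac{1619}{1477}} = 3707262 \cdot 1 - \frac{3359433}{\frac{5766}{1477}} = 3707262 - \frac{1653960847}{1922} = \frac{5471396717}{1922}$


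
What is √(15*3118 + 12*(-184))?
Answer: √44562 ≈ 211.10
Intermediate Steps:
√(15*3118 + 12*(-184)) = √(46770 - 2208) = √44562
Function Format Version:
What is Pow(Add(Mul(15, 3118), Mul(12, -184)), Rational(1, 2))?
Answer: Pow(44562, Rational(1, 2)) ≈ 211.10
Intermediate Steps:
Pow(Add(Mul(15, 3118), Mul(12, -184)), Rational(1, 2)) = Pow(Add(46770, -2208), Rational(1, 2)) = Pow(44562, Rational(1, 2))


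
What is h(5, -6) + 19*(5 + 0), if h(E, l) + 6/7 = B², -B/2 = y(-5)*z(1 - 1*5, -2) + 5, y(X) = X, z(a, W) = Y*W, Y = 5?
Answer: 85359/7 ≈ 12194.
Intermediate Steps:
z(a, W) = 5*W
B = -110 (B = -2*(-25*(-2) + 5) = -2*(-5*(-10) + 5) = -2*(50 + 5) = -2*55 = -110)
h(E, l) = 84694/7 (h(E, l) = -6/7 + (-110)² = -6/7 + 12100 = 84694/7)
h(5, -6) + 19*(5 + 0) = 84694/7 + 19*(5 + 0) = 84694/7 + 19*5 = 84694/7 + 95 = 85359/7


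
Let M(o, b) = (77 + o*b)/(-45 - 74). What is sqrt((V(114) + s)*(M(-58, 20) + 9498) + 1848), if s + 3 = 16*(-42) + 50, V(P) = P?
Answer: I*sqrt(1403465073)/17 ≈ 2203.7*I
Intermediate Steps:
M(o, b) = -11/17 - b*o/119 (M(o, b) = (77 + b*o)/(-119) = (77 + b*o)*(-1/119) = -11/17 - b*o/119)
s = -625 (s = -3 + (16*(-42) + 50) = -3 + (-672 + 50) = -3 - 622 = -625)
sqrt((V(114) + s)*(M(-58, 20) + 9498) + 1848) = sqrt((114 - 625)*((-11/17 - 1/119*20*(-58)) + 9498) + 1848) = sqrt(-511*((-11/17 + 1160/119) + 9498) + 1848) = sqrt(-511*(1083/119 + 9498) + 1848) = sqrt(-511*1131345/119 + 1848) = sqrt(-82588185/17 + 1848) = sqrt(-82556769/17) = I*sqrt(1403465073)/17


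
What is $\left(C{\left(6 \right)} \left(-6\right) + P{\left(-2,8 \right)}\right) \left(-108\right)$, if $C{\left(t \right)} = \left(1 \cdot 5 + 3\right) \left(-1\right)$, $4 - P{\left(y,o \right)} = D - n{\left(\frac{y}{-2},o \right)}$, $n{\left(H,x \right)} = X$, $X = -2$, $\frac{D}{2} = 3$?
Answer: $-4752$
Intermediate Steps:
$D = 6$ ($D = 2 \cdot 3 = 6$)
$n{\left(H,x \right)} = -2$
$P{\left(y,o \right)} = -4$ ($P{\left(y,o \right)} = 4 - \left(6 - -2\right) = 4 - \left(6 + 2\right) = 4 - 8 = -4$)
$C{\left(t \right)} = -8$ ($C{\left(t \right)} = \left(5 + 3\right) \left(-1\right) = 8 \left(-1\right) = -8$)
$\left(C{\left(6 \right)} \left(-6\right) + P{\left(-2,8 \right)}\right) \left(-108\right) = \left(\left(-8\right) \left(-6\right) - 4\right) \left(-108\right) = \left(48 - 4\right) \left(-108\right) = 44 \left(-108\right) = -4752$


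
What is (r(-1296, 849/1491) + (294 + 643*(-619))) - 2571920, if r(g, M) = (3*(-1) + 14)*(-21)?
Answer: -2969874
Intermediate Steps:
r(g, M) = -231 (r(g, M) = (-3 + 14)*(-21) = 11*(-21) = -231)
(r(-1296, 849/1491) + (294 + 643*(-619))) - 2571920 = (-231 + (294 + 643*(-619))) - 2571920 = (-231 + (294 - 398017)) - 2571920 = (-231 - 397723) - 2571920 = -397954 - 2571920 = -2969874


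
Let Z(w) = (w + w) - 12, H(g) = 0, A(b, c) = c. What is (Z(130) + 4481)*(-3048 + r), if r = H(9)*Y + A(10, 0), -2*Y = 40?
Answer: -14413992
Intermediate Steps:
Y = -20 (Y = -½*40 = -20)
Z(w) = -12 + 2*w (Z(w) = 2*w - 12 = -12 + 2*w)
r = 0 (r = 0*(-20) + 0 = 0 + 0 = 0)
(Z(130) + 4481)*(-3048 + r) = ((-12 + 2*130) + 4481)*(-3048 + 0) = ((-12 + 260) + 4481)*(-3048) = (248 + 4481)*(-3048) = 4729*(-3048) = -14413992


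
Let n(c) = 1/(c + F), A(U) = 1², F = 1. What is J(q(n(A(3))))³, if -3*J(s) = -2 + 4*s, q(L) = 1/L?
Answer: -8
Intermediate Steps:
A(U) = 1
n(c) = 1/(1 + c) (n(c) = 1/(c + 1) = 1/(1 + c))
J(s) = ⅔ - 4*s/3 (J(s) = -(-2 + 4*s)/3 = ⅔ - 4*s/3)
J(q(n(A(3))))³ = (⅔ - 4/(3*(1/(1 + 1))))³ = (⅔ - 4/(3*(1/2)))³ = (⅔ - 4/(3*½))³ = (⅔ - 4/3*2)³ = (⅔ - 8/3)³ = (-2)³ = -8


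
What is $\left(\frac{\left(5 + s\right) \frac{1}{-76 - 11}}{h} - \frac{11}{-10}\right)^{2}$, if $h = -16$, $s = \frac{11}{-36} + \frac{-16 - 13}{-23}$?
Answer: $\frac{40498243175329}{33210785894400} \approx 1.2194$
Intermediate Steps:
$s = \frac{791}{828}$ ($s = 11 \left(- \frac{1}{36}\right) - - \frac{29}{23} = - \frac{11}{36} + \frac{29}{23} = \frac{791}{828} \approx 0.95531$)
$\left(\frac{\left(5 + s\right) \frac{1}{-76 - 11}}{h} - \frac{11}{-10}\right)^{2} = \left(\frac{\left(5 + \frac{791}{828}\right) \frac{1}{-76 - 11}}{-16} - \frac{11}{-10}\right)^{2} = \left(\frac{4931}{828 \left(-87\right)} \left(- \frac{1}{16}\right) - - \frac{11}{10}\right)^{2} = \left(\frac{4931}{828} \left(- \frac{1}{87}\right) \left(- \frac{1}{16}\right) + \frac{11}{10}\right)^{2} = \left(\left(- \frac{4931}{72036}\right) \left(- \frac{1}{16}\right) + \frac{11}{10}\right)^{2} = \left(\frac{4931}{1152576} + \frac{11}{10}\right)^{2} = \left(\frac{6363823}{5762880}\right)^{2} = \frac{40498243175329}{33210785894400}$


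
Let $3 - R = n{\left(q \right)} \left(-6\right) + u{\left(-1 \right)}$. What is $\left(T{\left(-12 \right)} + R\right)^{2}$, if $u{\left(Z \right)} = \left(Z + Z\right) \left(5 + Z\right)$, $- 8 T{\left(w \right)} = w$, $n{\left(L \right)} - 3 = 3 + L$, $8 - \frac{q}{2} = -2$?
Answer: $\frac{113569}{4} \approx 28392.0$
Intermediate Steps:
$q = 20$ ($q = 16 - -4 = 16 + 4 = 20$)
$n{\left(L \right)} = 6 + L$ ($n{\left(L \right)} = 3 + \left(3 + L\right) = 6 + L$)
$T{\left(w \right)} = - \frac{w}{8}$
$u{\left(Z \right)} = 2 Z \left(5 + Z\right)$
$R = 167$ ($R = 3 - \left(\left(6 + 20\right) \left(-6\right) + 2 \left(-1\right) \left(5 - 1\right)\right) = 3 - \left(26 \left(-6\right) + 2 \left(-1\right) 4\right) = 3 - \left(-156 - 8\right) = 3 - -164 = 3 + 164 = 167$)
$\left(T{\left(-12 \right)} + R\right)^{2} = \left(\left(- \frac{1}{8}\right) \left(-12\right) + 167\right)^{2} = \left(\frac{3}{2} + 167\right)^{2} = \left(\frac{337}{2}\right)^{2} = \frac{113569}{4}$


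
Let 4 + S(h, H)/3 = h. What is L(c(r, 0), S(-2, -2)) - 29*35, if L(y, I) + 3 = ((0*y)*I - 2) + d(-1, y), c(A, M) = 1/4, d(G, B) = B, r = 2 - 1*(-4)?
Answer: -4079/4 ≈ -1019.8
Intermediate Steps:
r = 6 (r = 2 + 4 = 6)
S(h, H) = -12 + 3*h
c(A, M) = ¼
L(y, I) = -5 + y (L(y, I) = -3 + (((0*y)*I - 2) + y) = -3 + ((0*I - 2) + y) = -3 + ((0 - 2) + y) = -3 + (-2 + y) = -5 + y)
L(c(r, 0), S(-2, -2)) - 29*35 = (-5 + ¼) - 29*35 = -19/4 - 1015 = -4079/4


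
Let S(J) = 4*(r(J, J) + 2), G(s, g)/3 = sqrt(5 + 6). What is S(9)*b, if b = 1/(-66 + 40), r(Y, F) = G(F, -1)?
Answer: -4/13 - 6*sqrt(11)/13 ≈ -1.8384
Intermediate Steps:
G(s, g) = 3*sqrt(11) (G(s, g) = 3*sqrt(5 + 6) = 3*sqrt(11))
r(Y, F) = 3*sqrt(11)
b = -1/26 (b = 1/(-26) = -1/26 ≈ -0.038462)
S(J) = 8 + 12*sqrt(11) (S(J) = 4*(3*sqrt(11) + 2) = 4*(2 + 3*sqrt(11)) = 8 + 12*sqrt(11))
S(9)*b = (8 + 12*sqrt(11))*(-1/26) = -4/13 - 6*sqrt(11)/13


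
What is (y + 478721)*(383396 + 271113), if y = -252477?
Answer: 148078734196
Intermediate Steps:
(y + 478721)*(383396 + 271113) = (-252477 + 478721)*(383396 + 271113) = 226244*654509 = 148078734196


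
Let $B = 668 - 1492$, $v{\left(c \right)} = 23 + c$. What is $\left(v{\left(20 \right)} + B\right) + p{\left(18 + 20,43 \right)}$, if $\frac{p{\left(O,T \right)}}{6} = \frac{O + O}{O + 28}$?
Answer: $- \frac{8515}{11} \approx -774.09$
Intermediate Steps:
$p{\left(O,T \right)} = \frac{12 O}{28 + O}$ ($p{\left(O,T \right)} = 6 \frac{O + O}{O + 28} = 6 \frac{2 O}{28 + O} = \frac{12 O}{28 + O}$)
$B = -824$ ($B = 668 - 1492 = -824$)
$\left(v{\left(20 \right)} + B\right) + p{\left(18 + 20,43 \right)} = \left(\left(23 + 20\right) - 824\right) + \frac{12 \left(18 + 20\right)}{28 + \left(18 + 20\right)} = \left(43 - 824\right) + 12 \cdot 38 \frac{1}{28 + 38} = -781 + 12 \cdot 38 \cdot \frac{1}{66} = -781 + \frac{76}{11} = - \frac{8515}{11}$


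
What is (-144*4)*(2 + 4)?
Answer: -3456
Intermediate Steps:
(-144*4)*(2 + 4) = -576*6 = -3456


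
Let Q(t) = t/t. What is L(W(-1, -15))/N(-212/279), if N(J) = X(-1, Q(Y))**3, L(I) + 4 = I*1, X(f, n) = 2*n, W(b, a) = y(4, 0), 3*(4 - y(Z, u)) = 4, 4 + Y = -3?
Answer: -1/6 ≈ -0.16667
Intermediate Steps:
Y = -7 (Y = -4 - 3 = -7)
y(Z, u) = 8/3 (y(Z, u) = 4 - 1/3*4 = 4 - 4/3 = 8/3)
Q(t) = 1
W(b, a) = 8/3
L(I) = -4 + I (L(I) = -4 + I*1 = -4 + I)
N(J) = 8 (N(J) = (2*1)**3 = 2**3 = 8)
L(W(-1, -15))/N(-212/279) = (-4 + 8/3)/8 = -4/3*1/8 = -1/6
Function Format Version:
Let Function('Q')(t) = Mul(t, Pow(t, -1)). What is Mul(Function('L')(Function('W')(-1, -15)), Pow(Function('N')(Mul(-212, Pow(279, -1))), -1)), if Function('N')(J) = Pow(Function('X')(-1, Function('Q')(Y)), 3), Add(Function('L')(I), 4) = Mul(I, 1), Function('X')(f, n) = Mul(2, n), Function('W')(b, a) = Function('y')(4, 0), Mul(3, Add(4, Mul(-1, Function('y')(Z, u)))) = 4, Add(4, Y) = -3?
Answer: Rational(-1, 6) ≈ -0.16667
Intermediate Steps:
Y = -7 (Y = Add(-4, -3) = -7)
Function('y')(Z, u) = Rational(8, 3) (Function('y')(Z, u) = Add(4, Mul(Rational(-1, 3), 4)) = Add(4, Rational(-4, 3)) = Rational(8, 3))
Function('Q')(t) = 1
Function('W')(b, a) = Rational(8, 3)
Function('L')(I) = Add(-4, I) (Function('L')(I) = Add(-4, Mul(I, 1)) = Add(-4, I))
Function('N')(J) = 8 (Function('N')(J) = Pow(Mul(2, 1), 3) = Pow(2, 3) = 8)
Mul(Function('L')(Function('W')(-1, -15)), Pow(Function('N')(Mul(-212, Pow(279, -1))), -1)) = Mul(Add(-4, Rational(8, 3)), Pow(8, -1)) = Mul(Rational(-4, 3), Rational(1, 8)) = Rational(-1, 6)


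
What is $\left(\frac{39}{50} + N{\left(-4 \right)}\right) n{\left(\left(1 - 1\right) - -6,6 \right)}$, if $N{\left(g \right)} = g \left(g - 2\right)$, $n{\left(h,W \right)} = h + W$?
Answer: $\frac{7434}{25} \approx 297.36$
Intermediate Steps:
$n{\left(h,W \right)} = W + h$
$N{\left(g \right)} = g \left(-2 + g\right)$
$\left(\frac{39}{50} + N{\left(-4 \right)}\right) n{\left(\left(1 - 1\right) - -6,6 \right)} = \left(\frac{39}{50} - 4 \left(-2 - 4\right)\right) \left(6 + \left(\left(1 - 1\right) - -6\right)\right) = \left(39 \cdot \frac{1}{50} - -24\right) \left(6 + \left(\left(1 - 1\right) + 6\right)\right) = \left(\frac{39}{50} + 24\right) \left(6 + \left(0 + 6\right)\right) = \frac{1239 \left(6 + 6\right)}{50} = \frac{1239}{50} \cdot 12 = \frac{7434}{25}$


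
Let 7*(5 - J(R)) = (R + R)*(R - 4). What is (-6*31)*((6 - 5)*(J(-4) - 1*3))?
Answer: 9300/7 ≈ 1328.6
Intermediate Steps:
J(R) = 5 - 2*R*(-4 + R)/7 (J(R) = 5 - (R + R)*(R - 4)/7 = 5 - 2*R*(-4 + R)/7)
(-6*31)*((6 - 5)*(J(-4) - 1*3)) = (-6*31)*((6 - 5)*((5 - 2/7*(-4)² + (8/7)*(-4)) - 1*3)) = -186*((5 - 2/7*16 - 32/7) - 3) = -186*((5 - 32/7 - 32/7) - 3) = -186*(-29/7 - 3) = -186*(-50)/7 = -186*(-50/7) = 9300/7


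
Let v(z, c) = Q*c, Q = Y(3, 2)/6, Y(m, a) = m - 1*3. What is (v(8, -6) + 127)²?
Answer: 16129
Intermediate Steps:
Y(m, a) = -3 + m (Y(m, a) = m - 3 = -3 + m)
Q = 0 (Q = (-3 + 3)/6 = 0*(⅙) = 0)
v(z, c) = 0 (v(z, c) = 0*c = 0)
(v(8, -6) + 127)² = (0 + 127)² = 127² = 16129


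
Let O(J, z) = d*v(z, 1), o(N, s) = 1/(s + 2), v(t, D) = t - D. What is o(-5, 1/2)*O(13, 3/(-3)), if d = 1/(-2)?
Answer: ⅖ ≈ 0.40000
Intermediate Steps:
d = -½ ≈ -0.50000
o(N, s) = 1/(2 + s)
O(J, z) = ½ - z/2 (O(J, z) = -(z - 1*1)/2 = -(z - 1)/2 = -(-1 + z)/2 = ½ - z/2)
o(-5, 1/2)*O(13, 3/(-3)) = (½ - 3/(2*(-3)))/(2 + 1/2) = (½ - 3*(-1)/(2*3))/(2 + ½) = (½ - ½*(-1))/(5/2) = 2*(½ + ½)/5 = (⅖)*1 = ⅖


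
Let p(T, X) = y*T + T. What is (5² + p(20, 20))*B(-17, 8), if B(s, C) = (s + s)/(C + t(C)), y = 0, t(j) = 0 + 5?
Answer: -1530/13 ≈ -117.69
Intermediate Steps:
t(j) = 5
B(s, C) = 2*s/(5 + C) (B(s, C) = (s + s)/(C + 5) = (2*s)/(5 + C) = 2*s/(5 + C))
p(T, X) = T (p(T, X) = 0*T + T = 0 + T = T)
(5² + p(20, 20))*B(-17, 8) = (5² + 20)*(2*(-17)/(5 + 8)) = (25 + 20)*(2*(-17)/13) = 45*(2*(-17)*(1/13)) = 45*(-34/13) = -1530/13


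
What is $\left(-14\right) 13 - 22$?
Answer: $-204$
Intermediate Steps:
$\left(-14\right) 13 - 22 = -182 - 22 = -204$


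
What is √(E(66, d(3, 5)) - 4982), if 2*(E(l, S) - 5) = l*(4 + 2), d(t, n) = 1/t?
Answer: 9*I*√59 ≈ 69.13*I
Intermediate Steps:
E(l, S) = 5 + 3*l (E(l, S) = 5 + (l*(4 + 2))/2 = 5 + (l*6)/2 = 5 + (6*l)/2 = 5 + 3*l)
√(E(66, d(3, 5)) - 4982) = √((5 + 3*66) - 4982) = √((5 + 198) - 4982) = √(203 - 4982) = √(-4779) = 9*I*√59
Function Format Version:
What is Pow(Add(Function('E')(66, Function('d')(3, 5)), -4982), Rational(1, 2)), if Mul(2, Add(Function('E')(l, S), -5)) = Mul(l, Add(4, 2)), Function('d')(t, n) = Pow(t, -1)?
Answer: Mul(9, I, Pow(59, Rational(1, 2))) ≈ Mul(69.130, I)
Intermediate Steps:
Function('E')(l, S) = Add(5, Mul(3, l)) (Function('E')(l, S) = Add(5, Mul(Rational(1, 2), Mul(l, Add(4, 2)))) = Add(5, Mul(Rational(1, 2), Mul(l, 6))) = Add(5, Mul(Rational(1, 2), Mul(6, l))) = Add(5, Mul(3, l)))
Pow(Add(Function('E')(66, Function('d')(3, 5)), -4982), Rational(1, 2)) = Pow(Add(Add(5, Mul(3, 66)), -4982), Rational(1, 2)) = Pow(Add(Add(5, 198), -4982), Rational(1, 2)) = Pow(Add(203, -4982), Rational(1, 2)) = Pow(-4779, Rational(1, 2)) = Mul(9, I, Pow(59, Rational(1, 2)))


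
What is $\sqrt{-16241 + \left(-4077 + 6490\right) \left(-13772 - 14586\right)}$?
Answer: $i \sqrt{68444095} \approx 8273.1 i$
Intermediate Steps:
$\sqrt{-16241 + \left(-4077 + 6490\right) \left(-13772 - 14586\right)} = \sqrt{-16241 + 2413 \left(-13772 - 14586\right)} = \sqrt{-16241 + 2413 \left(-28358\right)} = \sqrt{-16241 - 68427854} = \sqrt{-68444095} = i \sqrt{68444095}$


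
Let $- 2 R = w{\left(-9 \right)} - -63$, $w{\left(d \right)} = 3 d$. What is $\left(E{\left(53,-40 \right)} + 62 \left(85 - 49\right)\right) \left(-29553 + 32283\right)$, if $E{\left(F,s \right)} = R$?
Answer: $6044220$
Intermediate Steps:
$R = -18$ ($R = - \frac{3 \left(-9\right) - -63}{2} = - \frac{-27 + 63}{2} = \left(- \frac{1}{2}\right) 36 = -18$)
$E{\left(F,s \right)} = -18$
$\left(E{\left(53,-40 \right)} + 62 \left(85 - 49\right)\right) \left(-29553 + 32283\right) = \left(-18 + 62 \left(85 - 49\right)\right) \left(-29553 + 32283\right) = \left(-18 + 62 \cdot 36\right) 2730 = \left(-18 + 2232\right) 2730 = 2214 \cdot 2730 = 6044220$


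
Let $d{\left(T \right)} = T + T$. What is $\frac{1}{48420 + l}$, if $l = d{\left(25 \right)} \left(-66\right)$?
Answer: $\frac{1}{45120} \approx 2.2163 \cdot 10^{-5}$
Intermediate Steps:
$d{\left(T \right)} = 2 T$
$l = -3300$ ($l = 2 \cdot 25 \left(-66\right) = 50 \left(-66\right) = -3300$)
$\frac{1}{48420 + l} = \frac{1}{48420 - 3300} = \frac{1}{45120}$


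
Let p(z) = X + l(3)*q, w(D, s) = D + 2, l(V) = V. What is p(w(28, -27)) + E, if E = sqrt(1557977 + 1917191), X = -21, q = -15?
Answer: -66 + 4*sqrt(217198) ≈ 1798.2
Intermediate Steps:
w(D, s) = 2 + D
p(z) = -66 (p(z) = -21 + 3*(-15) = -21 - 45 = -66)
E = 4*sqrt(217198) (E = sqrt(3475168) = 4*sqrt(217198) ≈ 1864.2)
p(w(28, -27)) + E = -66 + 4*sqrt(217198)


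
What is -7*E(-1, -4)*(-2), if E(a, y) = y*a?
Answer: 56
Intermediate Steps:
E(a, y) = a*y
-7*E(-1, -4)*(-2) = -(-7)*(-4)*(-2) = -7*4*(-2) = -28*(-2) = 56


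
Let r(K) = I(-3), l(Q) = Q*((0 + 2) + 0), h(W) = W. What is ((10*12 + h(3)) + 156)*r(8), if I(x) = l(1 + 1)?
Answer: 1116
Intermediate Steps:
l(Q) = 2*Q (l(Q) = Q*(2 + 0) = Q*2 = 2*Q)
I(x) = 4 (I(x) = 2*(1 + 1) = 2*2 = 4)
r(K) = 4
((10*12 + h(3)) + 156)*r(8) = ((10*12 + 3) + 156)*4 = ((120 + 3) + 156)*4 = (123 + 156)*4 = 279*4 = 1116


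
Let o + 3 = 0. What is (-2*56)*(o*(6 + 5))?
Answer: 3696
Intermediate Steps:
o = -3 (o = -3 + 0 = -3)
(-2*56)*(o*(6 + 5)) = (-2*56)*(-3*(6 + 5)) = -(-336)*11 = -112*(-33) = 3696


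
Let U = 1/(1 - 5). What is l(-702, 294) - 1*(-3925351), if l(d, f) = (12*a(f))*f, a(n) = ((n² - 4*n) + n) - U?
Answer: 305760745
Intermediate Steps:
U = -¼ (U = 1/(-4) = -¼ ≈ -0.25000)
a(n) = ¼ + n² - 3*n (a(n) = ((n² - 4*n) + n) - 1*(-¼) = (n² - 3*n) + ¼ = ¼ + n² - 3*n)
l(d, f) = f*(3 - 36*f + 12*f²) (l(d, f) = (12*(¼ + f² - 3*f))*f = (3 - 36*f + 12*f²)*f = f*(3 - 36*f + 12*f²))
l(-702, 294) - 1*(-3925351) = 3*294*(1 - 12*294 + 4*294²) - 1*(-3925351) = 3*294*(1 - 3528 + 4*86436) + 3925351 = 3*294*(1 - 3528 + 345744) + 3925351 = 3*294*342217 + 3925351 = 301835394 + 3925351 = 305760745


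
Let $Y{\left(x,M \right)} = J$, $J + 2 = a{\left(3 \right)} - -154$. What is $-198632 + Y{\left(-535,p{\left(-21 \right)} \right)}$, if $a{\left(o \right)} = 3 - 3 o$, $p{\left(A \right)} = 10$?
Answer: $-198486$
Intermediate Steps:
$J = 146$ ($J = -2 + \left(\left(3 - 9\right) - -154\right) = -2 + \left(\left(3 - 9\right) + 154\right) = -2 + \left(-6 + 154\right) = -2 + 148 = 146$)
$Y{\left(x,M \right)} = 146$
$-198632 + Y{\left(-535,p{\left(-21 \right)} \right)} = -198632 + 146 = -198486$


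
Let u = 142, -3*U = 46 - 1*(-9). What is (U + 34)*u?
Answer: 6674/3 ≈ 2224.7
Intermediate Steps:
U = -55/3 (U = -(46 - 1*(-9))/3 = -(46 + 9)/3 = -⅓*55 = -55/3 ≈ -18.333)
(U + 34)*u = (-55/3 + 34)*142 = (47/3)*142 = 6674/3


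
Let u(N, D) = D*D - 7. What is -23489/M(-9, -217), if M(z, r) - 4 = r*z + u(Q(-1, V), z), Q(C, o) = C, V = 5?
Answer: -23489/2031 ≈ -11.565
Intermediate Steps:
u(N, D) = -7 + D**2 (u(N, D) = D**2 - 7 = -7 + D**2)
M(z, r) = -3 + z**2 + r*z (M(z, r) = 4 + (r*z + (-7 + z**2)) = 4 + (-7 + z**2 + r*z) = -3 + z**2 + r*z)
-23489/M(-9, -217) = -23489/(-3 + (-9)**2 - 217*(-9)) = -23489/(-3 + 81 + 1953) = -23489/2031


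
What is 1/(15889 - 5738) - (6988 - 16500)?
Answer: 96556313/10151 ≈ 9512.0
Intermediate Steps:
1/(15889 - 5738) - (6988 - 16500) = 1/10151 - 1*(-9512) = 1/10151 + 9512 = 96556313/10151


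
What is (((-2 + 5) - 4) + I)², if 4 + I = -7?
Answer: 144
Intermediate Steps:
I = -11 (I = -4 - 7 = -11)
(((-2 + 5) - 4) + I)² = (((-2 + 5) - 4) - 11)² = ((3 - 4) - 11)² = (-1 - 11)² = (-12)² = 144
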